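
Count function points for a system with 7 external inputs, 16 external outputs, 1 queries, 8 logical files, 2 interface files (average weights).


UFP = EI*4 + EO*5 + EQ*4 + ILF*10 + EIF*7
UFP = 7*4 + 16*5 + 1*4 + 8*10 + 2*7
UFP = 28 + 80 + 4 + 80 + 14
UFP = 206

206


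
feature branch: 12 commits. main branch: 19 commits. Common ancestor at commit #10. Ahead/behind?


Common ancestor: commit #10
feature commits after divergence: 12 - 10 = 2
main commits after divergence: 19 - 10 = 9
feature is 2 commits ahead of main
main is 9 commits ahead of feature

feature ahead: 2, main ahead: 9


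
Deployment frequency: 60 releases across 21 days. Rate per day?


Formula: deployments per day = releases / days
= 60 / 21
= 2.857 deploys/day
(equivalently, 20.0 deploys/week)

2.857 deploys/day


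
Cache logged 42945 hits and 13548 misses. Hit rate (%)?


Formula: hit rate = hits / (hits + misses) * 100
hit rate = 42945 / (42945 + 13548) * 100
hit rate = 42945 / 56493 * 100
hit rate = 76.02%

76.02%


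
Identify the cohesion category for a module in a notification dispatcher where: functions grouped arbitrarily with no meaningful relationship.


Reasoning: Worst: random grouping
Type: Coincidental cohesion

Coincidental cohesion


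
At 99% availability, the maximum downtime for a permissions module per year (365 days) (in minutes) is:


Formula: allowed downtime = period * (100 - SLA) / 100
Period (year (365 days)) = 525600 minutes
Unavailability fraction = (100 - 99.0) / 100
Allowed downtime = 525600 * (100 - 99.0) / 100
Allowed downtime = 5256.0 minutes

5256.0 minutes


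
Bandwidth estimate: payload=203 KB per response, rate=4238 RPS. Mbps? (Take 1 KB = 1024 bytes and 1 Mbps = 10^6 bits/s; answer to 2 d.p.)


Formula: Mbps = payload_bytes * RPS * 8 / 1e6
Payload per request = 203 KB = 203 * 1024 = 207872 bytes
Total bytes/sec = 207872 * 4238 = 880961536
Total bits/sec = 880961536 * 8 = 7047692288
Mbps = 7047692288 / 1e6 = 7047.69

7047.69 Mbps


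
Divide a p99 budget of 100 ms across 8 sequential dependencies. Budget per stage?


Formula: per_stage = total_budget / stages
per_stage = 100 / 8
per_stage = 12.5 ms

12.5 ms


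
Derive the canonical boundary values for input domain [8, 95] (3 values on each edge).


Range: [8, 95]
Boundaries: just below min, min, min+1, max-1, max, just above max
Values: [7, 8, 9, 94, 95, 96]

[7, 8, 9, 94, 95, 96]


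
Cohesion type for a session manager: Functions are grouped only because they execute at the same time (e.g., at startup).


Reasoning: Related by timing only
Type: Temporal cohesion

Temporal cohesion


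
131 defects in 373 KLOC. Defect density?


Defect density = defects / KLOC
Defect density = 131 / 373
Defect density = 0.351 defects/KLOC

0.351 defects/KLOC


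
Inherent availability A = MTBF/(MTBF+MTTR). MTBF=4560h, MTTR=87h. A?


Availability = MTBF / (MTBF + MTTR)
Availability = 4560 / (4560 + 87)
Availability = 4560 / 4647
Availability = 98.1278%

98.1278%


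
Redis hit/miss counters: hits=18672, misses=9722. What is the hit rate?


Formula: hit rate = hits / (hits + misses) * 100
hit rate = 18672 / (18672 + 9722) * 100
hit rate = 18672 / 28394 * 100
hit rate = 65.76%

65.76%


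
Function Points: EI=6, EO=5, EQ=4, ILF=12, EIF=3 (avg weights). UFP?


UFP = EI*4 + EO*5 + EQ*4 + ILF*10 + EIF*7
UFP = 6*4 + 5*5 + 4*4 + 12*10 + 3*7
UFP = 24 + 25 + 16 + 120 + 21
UFP = 206

206


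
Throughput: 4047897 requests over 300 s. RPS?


Formula: throughput = requests / seconds
throughput = 4047897 / 300
throughput = 13492.99 requests/second

13492.99 requests/second


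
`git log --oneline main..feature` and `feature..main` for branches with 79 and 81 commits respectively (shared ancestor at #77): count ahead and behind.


Common ancestor: commit #77
feature commits after divergence: 79 - 77 = 2
main commits after divergence: 81 - 77 = 4
feature is 2 commits ahead of main
main is 4 commits ahead of feature

feature ahead: 2, main ahead: 4


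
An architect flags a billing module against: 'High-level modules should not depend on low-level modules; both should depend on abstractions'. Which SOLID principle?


This describes the Dependency Inversion Principle (DIP)

Dependency Inversion Principle (DIP)


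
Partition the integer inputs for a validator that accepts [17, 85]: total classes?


Valid range: [17, 85]
Class 1: x < 17 — invalid
Class 2: 17 ≤ x ≤ 85 — valid
Class 3: x > 85 — invalid
Total equivalence classes: 3

3 equivalence classes


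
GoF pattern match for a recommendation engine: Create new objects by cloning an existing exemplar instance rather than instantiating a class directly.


This matches the Prototype pattern

Prototype


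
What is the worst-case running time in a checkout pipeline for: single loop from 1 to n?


Reasoning: one pass through n items
Complexity: O(n)

O(n)


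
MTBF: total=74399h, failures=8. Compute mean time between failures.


Formula: MTBF = Total operating time / Number of failures
MTBF = 74399 / 8
MTBF = 9299.88 hours

9299.88 hours


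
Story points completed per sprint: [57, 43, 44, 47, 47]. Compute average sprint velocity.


Formula: Avg velocity = Total points / Number of sprints
Points: [57, 43, 44, 47, 47]
Sum = 57 + 43 + 44 + 47 + 47 = 238
Avg velocity = 238 / 5 = 47.6 points/sprint

47.6 points/sprint


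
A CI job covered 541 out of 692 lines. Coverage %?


Coverage = covered / total * 100
Coverage = 541 / 692 * 100
Coverage = 78.18%

78.18%


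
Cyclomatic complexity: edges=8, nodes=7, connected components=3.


Formula: V(G) = E - N + 2P
V(G) = 8 - 7 + 2*3
V(G) = 1 + 6
V(G) = 7

7


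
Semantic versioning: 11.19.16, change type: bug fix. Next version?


Current: 11.19.16
Change category: 'bug fix' → patch bump
SemVer rule: patch bump → increment PATCH (MAJOR and MINOR unchanged)
New: 11.19.17

11.19.17


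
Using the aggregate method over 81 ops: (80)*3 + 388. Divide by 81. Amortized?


Formula: Amortized cost = Total cost / Operations
Total cost = (80 * 3) + (1 * 388)
Total cost = 240 + 388 = 628
Amortized = 628 / 81 = 7.7531

7.7531


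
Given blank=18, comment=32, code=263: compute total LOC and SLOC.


Total LOC = blank + comment + code
Total LOC = 18 + 32 + 263 = 313
SLOC (source only) = code = 263

Total LOC: 313, SLOC: 263


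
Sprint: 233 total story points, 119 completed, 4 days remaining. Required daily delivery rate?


Formula: Required rate = Remaining points / Days left
Remaining = 233 - 119 = 114 points
Required rate = 114 / 4 = 28.5 points/day

28.5 points/day


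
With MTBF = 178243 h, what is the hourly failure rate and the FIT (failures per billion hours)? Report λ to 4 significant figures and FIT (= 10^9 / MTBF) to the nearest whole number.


Formula: λ = 1 / MTBF; FIT = λ × 1e9 = 1e9 / MTBF
λ = 1 / 178243 ≈ 5.610e-06 failures/hour
FIT = 1e9 / 178243 ≈ 5610 failures per 1e9 hours (nearest whole number)

λ = 5.610e-06 /h, FIT = 5610


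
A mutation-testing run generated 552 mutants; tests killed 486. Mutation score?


Mutation score = killed / total * 100
Mutation score = 486 / 552 * 100
Mutation score = 88.04%

88.04%


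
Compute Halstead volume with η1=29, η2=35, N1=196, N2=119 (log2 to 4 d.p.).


Formula: V = N * log2(η), where N = N1 + N2 and η = η1 + η2
η = 29 + 35 = 64
N = 196 + 119 = 315
log2(64) ≈ 6.0000
V = 315 * 6.0000 = 1890.00

1890.00


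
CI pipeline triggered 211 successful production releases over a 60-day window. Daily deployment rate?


Formula: deployments per day = releases / days
= 211 / 60
= 3.517 deploys/day
(equivalently, 24.62 deploys/week)

3.517 deploys/day


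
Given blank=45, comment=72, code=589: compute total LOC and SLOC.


Total LOC = blank + comment + code
Total LOC = 45 + 72 + 589 = 706
SLOC (source only) = code = 589

Total LOC: 706, SLOC: 589


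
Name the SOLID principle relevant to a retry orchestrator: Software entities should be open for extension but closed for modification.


This describes the Open/Closed Principle (OCP)

Open/Closed Principle (OCP)


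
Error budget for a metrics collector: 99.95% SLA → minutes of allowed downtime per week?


Formula: allowed downtime = period * (100 - SLA) / 100
Period (week) = 10080 minutes
Unavailability fraction = (100 - 99.95) / 100
Allowed downtime = 10080 * (100 - 99.95) / 100
Allowed downtime = 5.04 minutes

5.04 minutes


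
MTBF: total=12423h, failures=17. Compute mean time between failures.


Formula: MTBF = Total operating time / Number of failures
MTBF = 12423 / 17
MTBF = 730.76 hours

730.76 hours


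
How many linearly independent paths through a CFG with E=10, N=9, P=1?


Formula: V(G) = E - N + 2P
V(G) = 10 - 9 + 2*1
V(G) = 1 + 2
V(G) = 3

3


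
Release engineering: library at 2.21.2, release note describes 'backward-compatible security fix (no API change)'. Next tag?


Current: 2.21.2
Change category: 'backward-compatible security fix (no API change)' → patch bump
SemVer rule: patch bump → increment PATCH (MAJOR and MINOR unchanged)
New: 2.21.3

2.21.3


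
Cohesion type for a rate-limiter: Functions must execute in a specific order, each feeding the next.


Reasoning: Output of one is input to next
Type: Sequential cohesion

Sequential cohesion


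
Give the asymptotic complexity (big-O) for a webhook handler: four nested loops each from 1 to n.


Reasoning: four levels of nesting
Complexity: O(n^4)

O(n^4)


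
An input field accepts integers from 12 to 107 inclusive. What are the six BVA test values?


Range: [12, 107]
Boundaries: just below min, min, min+1, max-1, max, just above max
Values: [11, 12, 13, 106, 107, 108]

[11, 12, 13, 106, 107, 108]


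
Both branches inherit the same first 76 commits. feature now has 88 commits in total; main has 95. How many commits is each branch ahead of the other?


Common ancestor: commit #76
feature commits after divergence: 88 - 76 = 12
main commits after divergence: 95 - 76 = 19
feature is 12 commits ahead of main
main is 19 commits ahead of feature

feature ahead: 12, main ahead: 19


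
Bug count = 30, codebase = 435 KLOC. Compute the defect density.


Defect density = defects / KLOC
Defect density = 30 / 435
Defect density = 0.069 defects/KLOC

0.069 defects/KLOC


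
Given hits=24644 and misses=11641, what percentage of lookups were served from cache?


Formula: hit rate = hits / (hits + misses) * 100
hit rate = 24644 / (24644 + 11641) * 100
hit rate = 24644 / 36285 * 100
hit rate = 67.92%

67.92%


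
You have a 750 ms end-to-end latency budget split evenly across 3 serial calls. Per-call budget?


Formula: per_stage = total_budget / stages
per_stage = 750 / 3
per_stage = 250.0 ms

250.0 ms


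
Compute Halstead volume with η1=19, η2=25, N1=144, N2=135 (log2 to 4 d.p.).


Formula: V = N * log2(η), where N = N1 + N2 and η = η1 + η2
η = 19 + 25 = 44
N = 144 + 135 = 279
log2(44) ≈ 5.4594
V = 279 * 5.4594 = 1523.17

1523.17


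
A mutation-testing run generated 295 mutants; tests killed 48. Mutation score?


Mutation score = killed / total * 100
Mutation score = 48 / 295 * 100
Mutation score = 16.27%

16.27%


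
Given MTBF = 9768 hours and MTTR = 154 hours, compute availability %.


Availability = MTBF / (MTBF + MTTR)
Availability = 9768 / (9768 + 154)
Availability = 9768 / 9922
Availability = 98.4479%

98.4479%


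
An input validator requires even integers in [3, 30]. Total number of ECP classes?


Constraint: even integers in [3, 30]
Class 1: x < 3 — out-of-range invalid
Class 2: x in [3,30] but odd — wrong type invalid
Class 3: x in [3,30] and even — valid
Class 4: x > 30 — out-of-range invalid
Total equivalence classes: 4

4 equivalence classes


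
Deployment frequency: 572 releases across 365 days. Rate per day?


Formula: deployments per day = releases / days
= 572 / 365
= 1.567 deploys/day
(equivalently, 10.97 deploys/week)

1.567 deploys/day


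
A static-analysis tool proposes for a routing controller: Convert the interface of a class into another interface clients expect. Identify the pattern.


This matches the Adapter pattern

Adapter


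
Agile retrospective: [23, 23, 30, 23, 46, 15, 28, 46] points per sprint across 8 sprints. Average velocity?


Formula: Avg velocity = Total points / Number of sprints
Points: [23, 23, 30, 23, 46, 15, 28, 46]
Sum = 23 + 23 + 30 + 23 + 46 + 15 + 28 + 46 = 234
Avg velocity = 234 / 8 = 29.25 points/sprint

29.25 points/sprint


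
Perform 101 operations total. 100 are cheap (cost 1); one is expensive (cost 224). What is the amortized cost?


Formula: Amortized cost = Total cost / Operations
Total cost = (100 * 1) + (1 * 224)
Total cost = 100 + 224 = 324
Amortized = 324 / 101 = 3.2079

3.2079


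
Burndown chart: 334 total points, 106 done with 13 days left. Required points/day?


Formula: Required rate = Remaining points / Days left
Remaining = 334 - 106 = 228 points
Required rate = 228 / 13 = 17.54 points/day

17.54 points/day


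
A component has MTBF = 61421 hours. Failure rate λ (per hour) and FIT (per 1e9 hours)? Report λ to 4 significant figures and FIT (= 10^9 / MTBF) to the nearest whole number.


Formula: λ = 1 / MTBF; FIT = λ × 1e9 = 1e9 / MTBF
λ = 1 / 61421 ≈ 1.628e-05 failures/hour
FIT = 1e9 / 61421 ≈ 16281 failures per 1e9 hours (nearest whole number)

λ = 1.628e-05 /h, FIT = 16281


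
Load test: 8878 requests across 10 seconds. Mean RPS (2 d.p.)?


Formula: throughput = requests / seconds
throughput = 8878 / 10
throughput = 887.8 requests/second

887.8 requests/second


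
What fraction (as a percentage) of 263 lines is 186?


Coverage = covered / total * 100
Coverage = 186 / 263 * 100
Coverage = 70.72%

70.72%


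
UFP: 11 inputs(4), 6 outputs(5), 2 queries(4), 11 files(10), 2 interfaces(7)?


UFP = EI*4 + EO*5 + EQ*4 + ILF*10 + EIF*7
UFP = 11*4 + 6*5 + 2*4 + 11*10 + 2*7
UFP = 44 + 30 + 8 + 110 + 14
UFP = 206

206


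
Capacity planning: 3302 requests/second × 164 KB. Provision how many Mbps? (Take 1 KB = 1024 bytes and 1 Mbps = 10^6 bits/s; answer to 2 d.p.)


Formula: Mbps = payload_bytes * RPS * 8 / 1e6
Payload per request = 164 KB = 164 * 1024 = 167936 bytes
Total bytes/sec = 167936 * 3302 = 554524672
Total bits/sec = 554524672 * 8 = 4436197376
Mbps = 4436197376 / 1e6 = 4436.2

4436.2 Mbps


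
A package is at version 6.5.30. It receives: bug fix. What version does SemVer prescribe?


Current: 6.5.30
Change category: 'bug fix' → patch bump
SemVer rule: patch bump → increment PATCH (MAJOR and MINOR unchanged)
New: 6.5.31

6.5.31


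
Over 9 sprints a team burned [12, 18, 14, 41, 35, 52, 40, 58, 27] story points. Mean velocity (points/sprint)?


Formula: Avg velocity = Total points / Number of sprints
Points: [12, 18, 14, 41, 35, 52, 40, 58, 27]
Sum = 12 + 18 + 14 + 41 + 35 + 52 + 40 + 58 + 27 = 297
Avg velocity = 297 / 9 = 33.0 points/sprint

33.0 points/sprint


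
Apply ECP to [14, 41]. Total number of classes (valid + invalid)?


Valid range: [14, 41]
Class 1: x < 14 — invalid
Class 2: 14 ≤ x ≤ 41 — valid
Class 3: x > 41 — invalid
Total equivalence classes: 3

3 equivalence classes


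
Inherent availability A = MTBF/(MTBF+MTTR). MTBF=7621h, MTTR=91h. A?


Availability = MTBF / (MTBF + MTTR)
Availability = 7621 / (7621 + 91)
Availability = 7621 / 7712
Availability = 98.82%

98.82%


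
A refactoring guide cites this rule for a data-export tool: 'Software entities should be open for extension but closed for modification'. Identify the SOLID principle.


This describes the Open/Closed Principle (OCP)

Open/Closed Principle (OCP)


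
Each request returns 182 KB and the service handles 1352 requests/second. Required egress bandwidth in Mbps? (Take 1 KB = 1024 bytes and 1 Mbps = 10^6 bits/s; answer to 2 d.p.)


Formula: Mbps = payload_bytes * RPS * 8 / 1e6
Payload per request = 182 KB = 182 * 1024 = 186368 bytes
Total bytes/sec = 186368 * 1352 = 251969536
Total bits/sec = 251969536 * 8 = 2015756288
Mbps = 2015756288 / 1e6 = 2015.76

2015.76 Mbps


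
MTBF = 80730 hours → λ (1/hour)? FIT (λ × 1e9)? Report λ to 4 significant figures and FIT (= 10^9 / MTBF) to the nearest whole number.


Formula: λ = 1 / MTBF; FIT = λ × 1e9 = 1e9 / MTBF
λ = 1 / 80730 ≈ 1.239e-05 failures/hour
FIT = 1e9 / 80730 ≈ 12387 failures per 1e9 hours (nearest whole number)

λ = 1.239e-05 /h, FIT = 12387


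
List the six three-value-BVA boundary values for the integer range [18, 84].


Range: [18, 84]
Boundaries: just below min, min, min+1, max-1, max, just above max
Values: [17, 18, 19, 83, 84, 85]

[17, 18, 19, 83, 84, 85]


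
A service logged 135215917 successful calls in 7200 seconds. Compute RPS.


Formula: throughput = requests / seconds
throughput = 135215917 / 7200
throughput = 18779.99 requests/second

18779.99 requests/second


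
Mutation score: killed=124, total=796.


Mutation score = killed / total * 100
Mutation score = 124 / 796 * 100
Mutation score = 15.58%

15.58%


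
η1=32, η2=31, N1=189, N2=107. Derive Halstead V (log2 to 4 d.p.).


Formula: V = N * log2(η), where N = N1 + N2 and η = η1 + η2
η = 32 + 31 = 63
N = 189 + 107 = 296
log2(63) ≈ 5.9773
V = 296 * 5.9773 = 1769.28

1769.28


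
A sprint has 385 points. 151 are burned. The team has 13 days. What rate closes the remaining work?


Formula: Required rate = Remaining points / Days left
Remaining = 385 - 151 = 234 points
Required rate = 234 / 13 = 18.0 points/day

18.0 points/day


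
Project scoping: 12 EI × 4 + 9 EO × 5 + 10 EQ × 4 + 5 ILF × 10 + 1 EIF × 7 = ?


UFP = EI*4 + EO*5 + EQ*4 + ILF*10 + EIF*7
UFP = 12*4 + 9*5 + 10*4 + 5*10 + 1*7
UFP = 48 + 45 + 40 + 50 + 7
UFP = 190

190


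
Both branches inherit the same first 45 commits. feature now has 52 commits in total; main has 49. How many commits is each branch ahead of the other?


Common ancestor: commit #45
feature commits after divergence: 52 - 45 = 7
main commits after divergence: 49 - 45 = 4
feature is 7 commits ahead of main
main is 4 commits ahead of feature

feature ahead: 7, main ahead: 4


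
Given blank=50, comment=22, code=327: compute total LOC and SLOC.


Total LOC = blank + comment + code
Total LOC = 50 + 22 + 327 = 399
SLOC (source only) = code = 327

Total LOC: 399, SLOC: 327


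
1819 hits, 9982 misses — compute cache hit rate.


Formula: hit rate = hits / (hits + misses) * 100
hit rate = 1819 / (1819 + 9982) * 100
hit rate = 1819 / 11801 * 100
hit rate = 15.41%

15.41%


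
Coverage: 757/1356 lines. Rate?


Coverage = covered / total * 100
Coverage = 757 / 1356 * 100
Coverage = 55.83%

55.83%


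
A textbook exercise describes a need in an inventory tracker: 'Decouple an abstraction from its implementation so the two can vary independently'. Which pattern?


This matches the Bridge pattern

Bridge


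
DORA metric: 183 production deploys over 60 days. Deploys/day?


Formula: deployments per day = releases / days
= 183 / 60
= 3.05 deploys/day
(equivalently, 21.35 deploys/week)

3.05 deploys/day


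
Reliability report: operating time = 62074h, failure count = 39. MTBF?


Formula: MTBF = Total operating time / Number of failures
MTBF = 62074 / 39
MTBF = 1591.64 hours

1591.64 hours


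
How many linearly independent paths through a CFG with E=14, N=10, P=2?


Formula: V(G) = E - N + 2P
V(G) = 14 - 10 + 2*2
V(G) = 4 + 4
V(G) = 8

8


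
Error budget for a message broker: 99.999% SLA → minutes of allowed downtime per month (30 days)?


Formula: allowed downtime = period * (100 - SLA) / 100
Period (month (30 days)) = 43200 minutes
Unavailability fraction = (100 - 99.999) / 100
Allowed downtime = 43200 * (100 - 99.999) / 100
Allowed downtime = 0.432 minutes

0.432 minutes


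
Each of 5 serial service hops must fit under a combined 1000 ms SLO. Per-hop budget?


Formula: per_stage = total_budget / stages
per_stage = 1000 / 5
per_stage = 200.0 ms

200.0 ms


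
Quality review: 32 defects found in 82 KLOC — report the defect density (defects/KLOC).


Defect density = defects / KLOC
Defect density = 32 / 82
Defect density = 0.39 defects/KLOC

0.39 defects/KLOC


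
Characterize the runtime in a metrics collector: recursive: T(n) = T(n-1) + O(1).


Reasoning: linear recursion with constant work per frame
Complexity: O(n)

O(n)


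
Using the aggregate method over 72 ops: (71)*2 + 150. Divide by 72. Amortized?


Formula: Amortized cost = Total cost / Operations
Total cost = (71 * 2) + (1 * 150)
Total cost = 142 + 150 = 292
Amortized = 292 / 72 = 4.0556

4.0556


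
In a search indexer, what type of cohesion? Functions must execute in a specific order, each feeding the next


Reasoning: Output of one is input to next
Type: Sequential cohesion

Sequential cohesion


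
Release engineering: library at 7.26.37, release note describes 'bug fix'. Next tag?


Current: 7.26.37
Change category: 'bug fix' → patch bump
SemVer rule: patch bump → increment PATCH (MAJOR and MINOR unchanged)
New: 7.26.38

7.26.38


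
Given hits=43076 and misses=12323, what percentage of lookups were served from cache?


Formula: hit rate = hits / (hits + misses) * 100
hit rate = 43076 / (43076 + 12323) * 100
hit rate = 43076 / 55399 * 100
hit rate = 77.76%

77.76%


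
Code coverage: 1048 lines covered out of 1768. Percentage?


Coverage = covered / total * 100
Coverage = 1048 / 1768 * 100
Coverage = 59.28%

59.28%


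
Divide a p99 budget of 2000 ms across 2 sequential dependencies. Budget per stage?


Formula: per_stage = total_budget / stages
per_stage = 2000 / 2
per_stage = 1000.0 ms

1000.0 ms


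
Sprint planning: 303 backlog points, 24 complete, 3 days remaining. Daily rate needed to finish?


Formula: Required rate = Remaining points / Days left
Remaining = 303 - 24 = 279 points
Required rate = 279 / 3 = 93.0 points/day

93.0 points/day


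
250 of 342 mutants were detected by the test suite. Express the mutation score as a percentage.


Mutation score = killed / total * 100
Mutation score = 250 / 342 * 100
Mutation score = 73.1%

73.1%


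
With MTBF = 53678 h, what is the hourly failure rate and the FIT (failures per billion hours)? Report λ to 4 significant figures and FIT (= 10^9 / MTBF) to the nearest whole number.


Formula: λ = 1 / MTBF; FIT = λ × 1e9 = 1e9 / MTBF
λ = 1 / 53678 ≈ 1.863e-05 failures/hour
FIT = 1e9 / 53678 ≈ 18630 failures per 1e9 hours (nearest whole number)

λ = 1.863e-05 /h, FIT = 18630


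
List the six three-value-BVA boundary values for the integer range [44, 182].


Range: [44, 182]
Boundaries: just below min, min, min+1, max-1, max, just above max
Values: [43, 44, 45, 181, 182, 183]

[43, 44, 45, 181, 182, 183]


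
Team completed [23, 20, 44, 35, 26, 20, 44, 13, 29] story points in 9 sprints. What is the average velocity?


Formula: Avg velocity = Total points / Number of sprints
Points: [23, 20, 44, 35, 26, 20, 44, 13, 29]
Sum = 23 + 20 + 44 + 35 + 26 + 20 + 44 + 13 + 29 = 254
Avg velocity = 254 / 9 = 28.22 points/sprint

28.22 points/sprint


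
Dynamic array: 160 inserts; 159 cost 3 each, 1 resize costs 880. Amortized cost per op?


Formula: Amortized cost = Total cost / Operations
Total cost = (159 * 3) + (1 * 880)
Total cost = 477 + 880 = 1357
Amortized = 1357 / 160 = 8.4813

8.4813


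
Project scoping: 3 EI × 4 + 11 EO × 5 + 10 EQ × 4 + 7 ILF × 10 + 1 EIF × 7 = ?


UFP = EI*4 + EO*5 + EQ*4 + ILF*10 + EIF*7
UFP = 3*4 + 11*5 + 10*4 + 7*10 + 1*7
UFP = 12 + 55 + 40 + 70 + 7
UFP = 184

184


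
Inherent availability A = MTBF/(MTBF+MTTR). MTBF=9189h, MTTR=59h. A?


Availability = MTBF / (MTBF + MTTR)
Availability = 9189 / (9189 + 59)
Availability = 9189 / 9248
Availability = 99.362%

99.362%


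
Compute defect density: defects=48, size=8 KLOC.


Defect density = defects / KLOC
Defect density = 48 / 8
Defect density = 6.0 defects/KLOC

6.0 defects/KLOC


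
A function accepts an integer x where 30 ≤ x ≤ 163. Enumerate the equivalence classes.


Valid range: [30, 163]
Class 1: x < 30 — invalid
Class 2: 30 ≤ x ≤ 163 — valid
Class 3: x > 163 — invalid
Total equivalence classes: 3

3 equivalence classes


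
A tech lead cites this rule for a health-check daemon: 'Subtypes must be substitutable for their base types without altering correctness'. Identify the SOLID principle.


This describes the Liskov Substitution Principle (LSP)

Liskov Substitution Principle (LSP)


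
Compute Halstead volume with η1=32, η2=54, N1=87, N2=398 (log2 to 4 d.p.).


Formula: V = N * log2(η), where N = N1 + N2 and η = η1 + η2
η = 32 + 54 = 86
N = 87 + 398 = 485
log2(86) ≈ 6.4263
V = 485 * 6.4263 = 3116.76

3116.76


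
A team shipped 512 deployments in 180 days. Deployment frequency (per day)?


Formula: deployments per day = releases / days
= 512 / 180
= 2.844 deploys/day
(equivalently, 19.91 deploys/week)

2.844 deploys/day


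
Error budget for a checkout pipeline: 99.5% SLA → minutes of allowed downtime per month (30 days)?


Formula: allowed downtime = period * (100 - SLA) / 100
Period (month (30 days)) = 43200 minutes
Unavailability fraction = (100 - 99.5) / 100
Allowed downtime = 43200 * (100 - 99.5) / 100
Allowed downtime = 216.0 minutes

216.0 minutes


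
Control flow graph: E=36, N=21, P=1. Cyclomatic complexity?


Formula: V(G) = E - N + 2P
V(G) = 36 - 21 + 2*1
V(G) = 15 + 2
V(G) = 17

17


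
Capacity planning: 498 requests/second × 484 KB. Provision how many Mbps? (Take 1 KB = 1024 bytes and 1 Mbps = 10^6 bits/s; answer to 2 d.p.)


Formula: Mbps = payload_bytes * RPS * 8 / 1e6
Payload per request = 484 KB = 484 * 1024 = 495616 bytes
Total bytes/sec = 495616 * 498 = 246816768
Total bits/sec = 246816768 * 8 = 1974534144
Mbps = 1974534144 / 1e6 = 1974.53

1974.53 Mbps


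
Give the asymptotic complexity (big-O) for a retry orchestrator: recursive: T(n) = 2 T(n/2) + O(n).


Reasoning: master theorem case 2 (merge-sort recurrence)
Complexity: O(n log n)

O(n log n)


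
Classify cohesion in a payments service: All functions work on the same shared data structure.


Reasoning: Functions share data
Type: Communicational cohesion

Communicational cohesion


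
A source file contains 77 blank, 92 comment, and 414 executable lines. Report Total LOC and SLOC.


Total LOC = blank + comment + code
Total LOC = 77 + 92 + 414 = 583
SLOC (source only) = code = 414

Total LOC: 583, SLOC: 414


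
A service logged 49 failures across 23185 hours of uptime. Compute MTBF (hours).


Formula: MTBF = Total operating time / Number of failures
MTBF = 23185 / 49
MTBF = 473.16 hours

473.16 hours


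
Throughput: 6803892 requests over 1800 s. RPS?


Formula: throughput = requests / seconds
throughput = 6803892 / 1800
throughput = 3779.94 requests/second

3779.94 requests/second


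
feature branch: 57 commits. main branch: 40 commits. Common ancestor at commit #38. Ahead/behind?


Common ancestor: commit #38
feature commits after divergence: 57 - 38 = 19
main commits after divergence: 40 - 38 = 2
feature is 19 commits ahead of main
main is 2 commits ahead of feature

feature ahead: 19, main ahead: 2


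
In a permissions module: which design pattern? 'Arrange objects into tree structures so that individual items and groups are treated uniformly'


This matches the Composite pattern

Composite


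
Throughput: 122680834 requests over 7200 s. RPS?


Formula: throughput = requests / seconds
throughput = 122680834 / 7200
throughput = 17039.0 requests/second

17039.0 requests/second


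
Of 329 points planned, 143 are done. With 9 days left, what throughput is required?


Formula: Required rate = Remaining points / Days left
Remaining = 329 - 143 = 186 points
Required rate = 186 / 9 = 20.67 points/day

20.67 points/day


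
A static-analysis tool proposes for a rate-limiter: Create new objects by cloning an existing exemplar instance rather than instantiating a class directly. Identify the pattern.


This matches the Prototype pattern

Prototype


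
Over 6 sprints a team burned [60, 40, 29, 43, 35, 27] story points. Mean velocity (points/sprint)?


Formula: Avg velocity = Total points / Number of sprints
Points: [60, 40, 29, 43, 35, 27]
Sum = 60 + 40 + 29 + 43 + 35 + 27 = 234
Avg velocity = 234 / 6 = 39.0 points/sprint

39.0 points/sprint


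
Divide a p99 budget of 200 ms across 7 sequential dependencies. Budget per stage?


Formula: per_stage = total_budget / stages
per_stage = 200 / 7
per_stage = 28.57 ms

28.57 ms


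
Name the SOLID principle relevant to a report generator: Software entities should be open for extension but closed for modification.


This describes the Open/Closed Principle (OCP)

Open/Closed Principle (OCP)


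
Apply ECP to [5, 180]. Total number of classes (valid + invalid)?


Valid range: [5, 180]
Class 1: x < 5 — invalid
Class 2: 5 ≤ x ≤ 180 — valid
Class 3: x > 180 — invalid
Total equivalence classes: 3

3 equivalence classes


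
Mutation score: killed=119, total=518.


Mutation score = killed / total * 100
Mutation score = 119 / 518 * 100
Mutation score = 22.97%

22.97%


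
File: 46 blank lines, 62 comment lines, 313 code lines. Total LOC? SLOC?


Total LOC = blank + comment + code
Total LOC = 46 + 62 + 313 = 421
SLOC (source only) = code = 313

Total LOC: 421, SLOC: 313


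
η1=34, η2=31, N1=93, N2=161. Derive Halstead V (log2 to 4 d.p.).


Formula: V = N * log2(η), where N = N1 + N2 and η = η1 + η2
η = 34 + 31 = 65
N = 93 + 161 = 254
log2(65) ≈ 6.0224
V = 254 * 6.0224 = 1529.69

1529.69


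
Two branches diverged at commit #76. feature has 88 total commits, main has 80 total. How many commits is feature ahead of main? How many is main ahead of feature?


Common ancestor: commit #76
feature commits after divergence: 88 - 76 = 12
main commits after divergence: 80 - 76 = 4
feature is 12 commits ahead of main
main is 4 commits ahead of feature

feature ahead: 12, main ahead: 4


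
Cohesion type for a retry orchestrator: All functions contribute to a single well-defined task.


Reasoning: Best: single purpose
Type: Functional cohesion

Functional cohesion


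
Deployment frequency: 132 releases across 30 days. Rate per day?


Formula: deployments per day = releases / days
= 132 / 30
= 4.4 deploys/day
(equivalently, 30.8 deploys/week)

4.4 deploys/day


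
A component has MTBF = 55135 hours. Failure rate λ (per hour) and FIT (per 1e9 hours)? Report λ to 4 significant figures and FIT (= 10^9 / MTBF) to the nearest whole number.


Formula: λ = 1 / MTBF; FIT = λ × 1e9 = 1e9 / MTBF
λ = 1 / 55135 ≈ 1.814e-05 failures/hour
FIT = 1e9 / 55135 ≈ 18137 failures per 1e9 hours (nearest whole number)

λ = 1.814e-05 /h, FIT = 18137


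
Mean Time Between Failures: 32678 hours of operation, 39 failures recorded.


Formula: MTBF = Total operating time / Number of failures
MTBF = 32678 / 39
MTBF = 837.9 hours

837.9 hours


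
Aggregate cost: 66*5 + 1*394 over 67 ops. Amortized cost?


Formula: Amortized cost = Total cost / Operations
Total cost = (66 * 5) + (1 * 394)
Total cost = 330 + 394 = 724
Amortized = 724 / 67 = 10.806

10.806


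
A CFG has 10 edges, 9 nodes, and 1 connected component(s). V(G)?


Formula: V(G) = E - N + 2P
V(G) = 10 - 9 + 2*1
V(G) = 1 + 2
V(G) = 3

3


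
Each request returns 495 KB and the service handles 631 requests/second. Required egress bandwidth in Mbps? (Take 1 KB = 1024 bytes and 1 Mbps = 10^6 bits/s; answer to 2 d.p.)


Formula: Mbps = payload_bytes * RPS * 8 / 1e6
Payload per request = 495 KB = 495 * 1024 = 506880 bytes
Total bytes/sec = 506880 * 631 = 319841280
Total bits/sec = 319841280 * 8 = 2558730240
Mbps = 2558730240 / 1e6 = 2558.73

2558.73 Mbps


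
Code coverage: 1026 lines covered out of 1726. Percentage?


Coverage = covered / total * 100
Coverage = 1026 / 1726 * 100
Coverage = 59.44%

59.44%


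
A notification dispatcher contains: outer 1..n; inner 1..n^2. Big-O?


Reasoning: n times n^2
Complexity: O(n^3)

O(n^3)


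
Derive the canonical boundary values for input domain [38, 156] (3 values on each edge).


Range: [38, 156]
Boundaries: just below min, min, min+1, max-1, max, just above max
Values: [37, 38, 39, 155, 156, 157]

[37, 38, 39, 155, 156, 157]


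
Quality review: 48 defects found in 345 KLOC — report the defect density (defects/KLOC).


Defect density = defects / KLOC
Defect density = 48 / 345
Defect density = 0.139 defects/KLOC

0.139 defects/KLOC


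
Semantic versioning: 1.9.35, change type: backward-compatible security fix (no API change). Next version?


Current: 1.9.35
Change category: 'backward-compatible security fix (no API change)' → patch bump
SemVer rule: patch bump → increment PATCH (MAJOR and MINOR unchanged)
New: 1.9.36

1.9.36


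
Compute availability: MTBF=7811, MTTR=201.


Availability = MTBF / (MTBF + MTTR)
Availability = 7811 / (7811 + 201)
Availability = 7811 / 8012
Availability = 97.4913%

97.4913%


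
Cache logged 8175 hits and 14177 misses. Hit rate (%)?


Formula: hit rate = hits / (hits + misses) * 100
hit rate = 8175 / (8175 + 14177) * 100
hit rate = 8175 / 22352 * 100
hit rate = 36.57%

36.57%


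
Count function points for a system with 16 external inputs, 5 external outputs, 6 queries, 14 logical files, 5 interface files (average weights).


UFP = EI*4 + EO*5 + EQ*4 + ILF*10 + EIF*7
UFP = 16*4 + 5*5 + 6*4 + 14*10 + 5*7
UFP = 64 + 25 + 24 + 140 + 35
UFP = 288

288


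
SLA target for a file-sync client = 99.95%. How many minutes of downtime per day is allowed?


Formula: allowed downtime = period * (100 - SLA) / 100
Period (day) = 1440 minutes
Unavailability fraction = (100 - 99.95) / 100
Allowed downtime = 1440 * (100 - 99.95) / 100
Allowed downtime = 0.72 minutes

0.72 minutes


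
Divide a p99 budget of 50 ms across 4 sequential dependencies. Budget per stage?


Formula: per_stage = total_budget / stages
per_stage = 50 / 4
per_stage = 12.5 ms

12.5 ms


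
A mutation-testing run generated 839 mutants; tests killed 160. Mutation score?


Mutation score = killed / total * 100
Mutation score = 160 / 839 * 100
Mutation score = 19.07%

19.07%


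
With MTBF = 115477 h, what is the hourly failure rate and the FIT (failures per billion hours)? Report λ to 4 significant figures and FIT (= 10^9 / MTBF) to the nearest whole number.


Formula: λ = 1 / MTBF; FIT = λ × 1e9 = 1e9 / MTBF
λ = 1 / 115477 ≈ 8.660e-06 failures/hour
FIT = 1e9 / 115477 ≈ 8660 failures per 1e9 hours (nearest whole number)

λ = 8.660e-06 /h, FIT = 8660


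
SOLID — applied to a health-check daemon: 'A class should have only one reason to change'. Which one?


This describes the Single Responsibility Principle (SRP)

Single Responsibility Principle (SRP)


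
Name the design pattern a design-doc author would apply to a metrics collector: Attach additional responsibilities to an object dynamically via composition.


This matches the Decorator pattern

Decorator


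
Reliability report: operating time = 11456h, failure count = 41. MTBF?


Formula: MTBF = Total operating time / Number of failures
MTBF = 11456 / 41
MTBF = 279.41 hours

279.41 hours


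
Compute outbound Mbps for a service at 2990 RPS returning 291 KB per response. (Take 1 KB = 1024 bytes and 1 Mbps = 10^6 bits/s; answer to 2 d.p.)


Formula: Mbps = payload_bytes * RPS * 8 / 1e6
Payload per request = 291 KB = 291 * 1024 = 297984 bytes
Total bytes/sec = 297984 * 2990 = 890972160
Total bits/sec = 890972160 * 8 = 7127777280
Mbps = 7127777280 / 1e6 = 7127.78

7127.78 Mbps


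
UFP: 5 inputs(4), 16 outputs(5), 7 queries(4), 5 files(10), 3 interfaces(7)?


UFP = EI*4 + EO*5 + EQ*4 + ILF*10 + EIF*7
UFP = 5*4 + 16*5 + 7*4 + 5*10 + 3*7
UFP = 20 + 80 + 28 + 50 + 21
UFP = 199

199


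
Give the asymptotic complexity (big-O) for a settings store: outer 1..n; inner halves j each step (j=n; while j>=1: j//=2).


Reasoning: n times log n
Complexity: O(n log n)

O(n log n)


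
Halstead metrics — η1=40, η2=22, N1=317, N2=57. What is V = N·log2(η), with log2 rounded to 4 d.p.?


Formula: V = N * log2(η), where N = N1 + N2 and η = η1 + η2
η = 40 + 22 = 62
N = 317 + 57 = 374
log2(62) ≈ 5.9542
V = 374 * 5.9542 = 2226.87

2226.87


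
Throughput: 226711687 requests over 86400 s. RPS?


Formula: throughput = requests / seconds
throughput = 226711687 / 86400
throughput = 2623.98 requests/second

2623.98 requests/second


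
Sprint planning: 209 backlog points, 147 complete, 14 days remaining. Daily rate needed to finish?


Formula: Required rate = Remaining points / Days left
Remaining = 209 - 147 = 62 points
Required rate = 62 / 14 = 4.43 points/day

4.43 points/day


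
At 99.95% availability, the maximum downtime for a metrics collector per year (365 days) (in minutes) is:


Formula: allowed downtime = period * (100 - SLA) / 100
Period (year (365 days)) = 525600 minutes
Unavailability fraction = (100 - 99.95) / 100
Allowed downtime = 525600 * (100 - 99.95) / 100
Allowed downtime = 262.8 minutes

262.8 minutes


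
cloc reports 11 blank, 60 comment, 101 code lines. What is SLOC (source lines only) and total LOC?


Total LOC = blank + comment + code
Total LOC = 11 + 60 + 101 = 172
SLOC (source only) = code = 101

Total LOC: 172, SLOC: 101


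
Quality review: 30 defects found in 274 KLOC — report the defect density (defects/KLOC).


Defect density = defects / KLOC
Defect density = 30 / 274
Defect density = 0.109 defects/KLOC

0.109 defects/KLOC


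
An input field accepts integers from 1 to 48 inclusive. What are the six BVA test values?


Range: [1, 48]
Boundaries: just below min, min, min+1, max-1, max, just above max
Values: [0, 1, 2, 47, 48, 49]

[0, 1, 2, 47, 48, 49]


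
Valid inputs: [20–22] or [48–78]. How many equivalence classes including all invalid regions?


Valid ranges: [20,22] and [48,78]
Class 1: x < 20 — invalid
Class 2: 20 ≤ x ≤ 22 — valid
Class 3: 22 < x < 48 — invalid (gap between ranges)
Class 4: 48 ≤ x ≤ 78 — valid
Class 5: x > 78 — invalid
Total equivalence classes: 5

5 equivalence classes


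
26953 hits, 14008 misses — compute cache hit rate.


Formula: hit rate = hits / (hits + misses) * 100
hit rate = 26953 / (26953 + 14008) * 100
hit rate = 26953 / 40961 * 100
hit rate = 65.8%

65.8%


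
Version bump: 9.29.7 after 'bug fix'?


Current: 9.29.7
Change category: 'bug fix' → patch bump
SemVer rule: patch bump → increment PATCH (MAJOR and MINOR unchanged)
New: 9.29.8

9.29.8


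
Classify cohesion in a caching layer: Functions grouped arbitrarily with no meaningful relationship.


Reasoning: Worst: random grouping
Type: Coincidental cohesion

Coincidental cohesion


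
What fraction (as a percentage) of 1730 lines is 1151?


Coverage = covered / total * 100
Coverage = 1151 / 1730 * 100
Coverage = 66.53%

66.53%


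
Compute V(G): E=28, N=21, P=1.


Formula: V(G) = E - N + 2P
V(G) = 28 - 21 + 2*1
V(G) = 7 + 2
V(G) = 9

9


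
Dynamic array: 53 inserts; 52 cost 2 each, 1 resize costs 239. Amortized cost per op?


Formula: Amortized cost = Total cost / Operations
Total cost = (52 * 2) + (1 * 239)
Total cost = 104 + 239 = 343
Amortized = 343 / 53 = 6.4717

6.4717


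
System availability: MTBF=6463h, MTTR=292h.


Availability = MTBF / (MTBF + MTTR)
Availability = 6463 / (6463 + 292)
Availability = 6463 / 6755
Availability = 95.6773%

95.6773%
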